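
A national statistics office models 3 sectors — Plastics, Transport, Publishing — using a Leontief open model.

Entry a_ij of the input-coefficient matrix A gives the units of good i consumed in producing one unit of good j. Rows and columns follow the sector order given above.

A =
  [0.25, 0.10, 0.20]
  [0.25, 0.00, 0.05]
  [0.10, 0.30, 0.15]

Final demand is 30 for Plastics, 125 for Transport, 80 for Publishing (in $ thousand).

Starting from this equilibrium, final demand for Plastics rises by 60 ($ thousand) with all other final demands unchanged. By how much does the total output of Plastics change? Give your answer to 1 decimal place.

I − A =
  [   0.75    -0.10    -0.20]
  [  -0.25     1.00    -0.05]
  [  -0.10    -0.30     0.85]
Cofactors of I−A, C_ij = (−1)^(i+j)·(minor ij) (rows/columns in the sector order above):
  C_11 = (1.00)(0.85) − (-0.05)(-0.30) = 0.8350
  C_12 = −[(-0.25)(0.85) − (-0.05)(-0.10)] = 0.2175
  C_13 = (-0.25)(-0.30) − (1.00)(-0.10) = 0.1750
  C_21 = −[(-0.10)(0.85) − (-0.20)(-0.30)] = 0.1450
  C_22 = (0.75)(0.85) − (-0.20)(-0.10) = 0.6175
  C_23 = −[(0.75)(-0.30) − (-0.10)(-0.10)] = 0.2350
  C_31 = (-0.10)(-0.05) − (-0.20)(1.00) = 0.2050
  C_32 = −[(0.75)(-0.05) − (-0.20)(-0.25)] = 0.0875
  C_33 = (0.75)(1.00) − (-0.10)(-0.25) = 0.7250
det(I−A) = Σ_j (I−A)_1j·C_1j = (0.75)(0.8350) + (-0.10)(0.2175) + (-0.20)(0.1750) = 0.5695
adj(I−A) = Cᵀ =
  [ 0.8350   0.1450   0.2050]
  [ 0.2175   0.6175   0.0875]
  [ 0.1750   0.2350   0.7250]
(I − A)⁻¹ = adj(I−A) / det(I−A) ≈
  [   1.4662     0.2546     0.3600]
  [   0.3819     1.0843     0.1536]
  [   0.3073     0.4126     1.2730]
Δx = (I − A)⁻¹ Δd with Δd having +60 in the Plastics component and 0 elsewhere.
So Δx_1 = L_11 · (+60), where L_11 = adj(I−A)_11 / det(I−A) = 0.8350 / 0.5695.
Δx_1 = 0.8350 × (+60) / 0.5695 = 50.10 / 0.5695 ≈ 88.0.

Δx_1 = 88.0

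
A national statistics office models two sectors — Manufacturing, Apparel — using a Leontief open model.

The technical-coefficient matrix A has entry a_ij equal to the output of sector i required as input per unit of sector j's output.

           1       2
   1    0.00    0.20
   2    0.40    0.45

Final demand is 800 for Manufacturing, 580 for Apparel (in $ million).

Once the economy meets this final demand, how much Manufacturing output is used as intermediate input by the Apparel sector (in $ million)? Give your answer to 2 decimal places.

z_12 = 382.98

I − A =
  [   1.00    -0.20]
  [  -0.40     0.55]
det(I−A) = (1.00)(0.55) − (-0.20)(-0.40) = 0.4700
adj(I−A) = [[0.55, 0.20], [0.40, 1.00]]
(I − A)⁻¹ = adj(I−A) / det(I−A) ≈
  [   1.1702     0.4255]
  [   0.8511     2.1277]
First solve x = (I − A)⁻¹ d = adj(I−A)·d / det(I−A); in particular x_2 = (0.40·800 + 1.00·580) / 0.4700 = 900.00 / 0.4700 ≈ 1914.8936.
Intermediate flow from 1 to 2: z_12 = a_12 · x_2 = 0.20 × 900.00 / 0.4700 = 180.00 / 0.4700 ≈ 382.98.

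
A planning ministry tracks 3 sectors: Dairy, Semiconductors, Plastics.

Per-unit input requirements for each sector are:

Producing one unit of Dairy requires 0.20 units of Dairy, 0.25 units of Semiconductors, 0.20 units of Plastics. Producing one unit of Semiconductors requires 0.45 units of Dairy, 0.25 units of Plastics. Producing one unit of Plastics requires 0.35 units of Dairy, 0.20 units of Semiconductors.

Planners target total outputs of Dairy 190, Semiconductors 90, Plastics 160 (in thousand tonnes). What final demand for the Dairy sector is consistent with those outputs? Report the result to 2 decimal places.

d_1 = 55.50

I − A =
  [   0.80    -0.45    -0.35]
  [  -0.25     1.00    -0.20]
  [  -0.20    -0.25     1.00]
d = (I − A) x:
  d_1 = (+0.80)·190 + (-0.45)·90 + (-0.35)·160 = 55.50
  d_2 = (-0.25)·190 + (+1.00)·90 + (-0.20)·160 = 10.50
  d_3 = (-0.20)·190 + (-0.25)·90 + (+1.00)·160 = 99.50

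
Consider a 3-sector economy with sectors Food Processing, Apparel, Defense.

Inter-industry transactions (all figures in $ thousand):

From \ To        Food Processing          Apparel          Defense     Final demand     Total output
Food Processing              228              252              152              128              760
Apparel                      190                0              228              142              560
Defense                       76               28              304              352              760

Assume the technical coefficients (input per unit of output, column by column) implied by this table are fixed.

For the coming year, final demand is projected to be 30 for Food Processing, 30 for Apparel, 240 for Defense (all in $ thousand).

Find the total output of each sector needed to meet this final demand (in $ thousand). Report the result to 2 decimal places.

x_1 = 347.55, x_2 = 260.78, x_3 = 479.66

Technical coefficients a_ij = z_ij / X_j:
  a_11 = 228/760 = 0.30, a_21 = 190/760 = 0.25, a_31 = 76/760 = 0.10
  a_12 = 252/560 = 0.45, a_22 = 0/560 = 0.00, a_32 = 28/560 = 0.05
  a_13 = 152/760 = 0.20, a_23 = 228/760 = 0.30, a_33 = 304/760 = 0.40
I − A =
  [   0.70    -0.45    -0.20]
  [  -0.25     1.00    -0.30]
  [  -0.10    -0.05     0.60]
Cofactors of I−A, C_ij = (−1)^(i+j)·(minor ij) (rows/columns in the sector order above):
  C_11 = (1.00)(0.60) − (-0.30)(-0.05) = 0.5850
  C_12 = −[(-0.25)(0.60) − (-0.30)(-0.10)] = 0.1800
  C_13 = (-0.25)(-0.05) − (1.00)(-0.10) = 0.1125
  C_21 = −[(-0.45)(0.60) − (-0.20)(-0.05)] = 0.2800
  C_22 = (0.70)(0.60) − (-0.20)(-0.10) = 0.4000
  C_23 = −[(0.70)(-0.05) − (-0.45)(-0.10)] = 0.0800
  C_31 = (-0.45)(-0.30) − (-0.20)(1.00) = 0.3350
  C_32 = −[(0.70)(-0.30) − (-0.20)(-0.25)] = 0.2600
  C_33 = (0.70)(1.00) − (-0.45)(-0.25) = 0.5875
det(I−A) = Σ_j (I−A)_1j·C_1j = (0.70)(0.5850) + (-0.45)(0.1800) + (-0.20)(0.1125) = 0.3060
adj(I−A) = Cᵀ =
  [ 0.5850   0.2800   0.3350]
  [ 0.1800   0.4000   0.2600]
  [ 0.1125   0.0800   0.5875]
(I − A)⁻¹ = adj(I−A) / det(I−A) ≈
  [   1.9118     0.9150     1.0948]
  [   0.5882     1.3072     0.8497]
  [   0.3676     0.2614     1.9199]
x = (I − A)⁻¹ d = adj(I−A)·d / det(I−A), with det(I−A) = 0.3060:
  x_1 = (0.5850·30 + 0.2800·30 + 0.3350·240) / 0.3060 = 106.35 / 0.3060 ≈ 347.55
  x_2 = (0.1800·30 + 0.4000·30 + 0.2600·240) / 0.3060 = 79.80 / 0.3060 ≈ 260.78
  x_3 = (0.1125·30 + 0.0800·30 + 0.5875·240) / 0.3060 = 146.775 / 0.3060 ≈ 479.66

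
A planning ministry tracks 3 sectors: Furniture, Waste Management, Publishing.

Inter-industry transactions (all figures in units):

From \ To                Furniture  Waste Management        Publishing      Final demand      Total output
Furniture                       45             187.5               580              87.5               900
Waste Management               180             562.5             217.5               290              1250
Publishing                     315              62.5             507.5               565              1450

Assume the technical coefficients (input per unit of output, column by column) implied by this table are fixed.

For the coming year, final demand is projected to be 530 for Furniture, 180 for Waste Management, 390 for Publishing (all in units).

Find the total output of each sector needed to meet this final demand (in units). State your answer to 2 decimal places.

x_1 = 1344.00, x_2 = 1202.23, x_3 = 1416.17

Technical coefficients a_ij = z_ij / X_j:
  a_11 = 45/900 = 0.05, a_21 = 180/900 = 0.20, a_31 = 315/900 = 0.35
  a_12 = 187.5/1250 = 0.15, a_22 = 562.5/1250 = 0.45, a_32 = 62.5/1250 = 0.05
  a_13 = 580/1450 = 0.40, a_23 = 217.5/1450 = 0.15, a_33 = 507.5/1450 = 0.35
I − A =
  [   0.95    -0.15    -0.40]
  [  -0.20     0.55    -0.15]
  [  -0.35    -0.05     0.65]
Cofactors of I−A, C_ij = (−1)^(i+j)·(minor ij) (rows/columns in the sector order above):
  C_11 = (0.55)(0.65) − (-0.15)(-0.05) = 0.3500
  C_12 = −[(-0.20)(0.65) − (-0.15)(-0.35)] = 0.1825
  C_13 = (-0.20)(-0.05) − (0.55)(-0.35) = 0.2025
  C_21 = −[(-0.15)(0.65) − (-0.40)(-0.05)] = 0.1175
  C_22 = (0.95)(0.65) − (-0.40)(-0.35) = 0.4775
  C_23 = −[(0.95)(-0.05) − (-0.15)(-0.35)] = 0.1000
  C_31 = (-0.15)(-0.15) − (-0.40)(0.55) = 0.2425
  C_32 = −[(0.95)(-0.15) − (-0.40)(-0.20)] = 0.2225
  C_33 = (0.95)(0.55) − (-0.15)(-0.20) = 0.4925
det(I−A) = Σ_j (I−A)_1j·C_1j = (0.95)(0.3500) + (-0.15)(0.1825) + (-0.40)(0.2025) = 0.224125
adj(I−A) = Cᵀ =
  [ 0.3500   0.1175   0.2425]
  [ 0.1825   0.4775   0.2225]
  [ 0.2025   0.1000   0.4925]
(I − A)⁻¹ = adj(I−A) / det(I−A) ≈
  [   1.5616     0.5243     1.0820]
  [   0.8143     2.1305     0.9927]
  [   0.9035     0.4462     2.1974]
x = (I − A)⁻¹ d = adj(I−A)·d / det(I−A), with det(I−A) = 0.224125:
  x_1 = (0.3500·530 + 0.1175·180 + 0.2425·390) / 0.224125 = 301.225 / 0.224125 ≈ 1344.00
  x_2 = (0.1825·530 + 0.4775·180 + 0.2225·390) / 0.224125 = 269.45 / 0.224125 ≈ 1202.23
  x_3 = (0.2025·530 + 0.1000·180 + 0.4925·390) / 0.224125 = 317.40 / 0.224125 ≈ 1416.17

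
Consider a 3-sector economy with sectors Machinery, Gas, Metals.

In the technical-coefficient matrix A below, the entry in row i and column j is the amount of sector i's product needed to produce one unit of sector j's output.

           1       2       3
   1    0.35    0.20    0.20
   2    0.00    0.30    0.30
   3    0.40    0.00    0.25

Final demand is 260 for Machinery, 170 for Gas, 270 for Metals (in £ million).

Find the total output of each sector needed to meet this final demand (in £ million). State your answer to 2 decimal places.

x_1 = 826.79, x_2 = 586.12, x_3 = 800.96

I − A =
  [   0.65    -0.20    -0.20]
  [   0.00     0.70    -0.30]
  [  -0.40     0.00     0.75]
Cofactors of I−A, C_ij = (−1)^(i+j)·(minor ij) (rows/columns in the sector order above):
  C_11 = (0.70)(0.75) − (-0.30)(0.00) = 0.5250
  C_12 = −[(0.00)(0.75) − (-0.30)(-0.40)] = 0.1200
  C_13 = (0.00)(0.00) − (0.70)(-0.40) = 0.2800
  C_21 = −[(-0.20)(0.75) − (-0.20)(0.00)] = 0.1500
  C_22 = (0.65)(0.75) − (-0.20)(-0.40) = 0.4075
  C_23 = −[(0.65)(0.00) − (-0.20)(-0.40)] = 0.0800
  C_31 = (-0.20)(-0.30) − (-0.20)(0.70) = 0.2000
  C_32 = −[(0.65)(-0.30) − (-0.20)(0.00)] = 0.1950
  C_33 = (0.65)(0.70) − (-0.20)(0.00) = 0.4550
det(I−A) = Σ_j (I−A)_1j·C_1j = (0.65)(0.5250) + (-0.20)(0.1200) + (-0.20)(0.2800) = 0.26125
adj(I−A) = Cᵀ =
  [ 0.5250   0.1500   0.2000]
  [ 0.1200   0.4075   0.1950]
  [ 0.2800   0.0800   0.4550]
(I − A)⁻¹ = adj(I−A) / det(I−A) ≈
  [   2.0096     0.5742     0.7656]
  [   0.4593     1.5598     0.7464]
  [   1.0718     0.3062     1.7416]
x = (I − A)⁻¹ d = adj(I−A)·d / det(I−A), with det(I−A) = 0.26125:
  x_1 = (0.5250·260 + 0.1500·170 + 0.2000·270) / 0.26125 = 216.00 / 0.26125 ≈ 826.79
  x_2 = (0.1200·260 + 0.4075·170 + 0.1950·270) / 0.26125 = 153.125 / 0.26125 ≈ 586.12
  x_3 = (0.2800·260 + 0.0800·170 + 0.4550·270) / 0.26125 = 209.25 / 0.26125 ≈ 800.96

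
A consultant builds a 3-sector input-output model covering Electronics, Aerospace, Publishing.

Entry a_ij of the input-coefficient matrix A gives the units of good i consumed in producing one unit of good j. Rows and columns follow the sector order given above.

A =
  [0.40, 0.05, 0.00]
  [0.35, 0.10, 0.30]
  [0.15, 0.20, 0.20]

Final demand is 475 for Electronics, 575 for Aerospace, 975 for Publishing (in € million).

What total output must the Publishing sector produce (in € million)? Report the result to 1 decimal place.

I − A =
  [   0.60    -0.05     0.00]
  [  -0.35     0.90    -0.30]
  [  -0.15    -0.20     0.80]
Cofactors of I−A, C_ij = (−1)^(i+j)·(minor ij) (rows/columns in the sector order above):
  C_11 = (0.90)(0.80) − (-0.30)(-0.20) = 0.6600
  C_12 = −[(-0.35)(0.80) − (-0.30)(-0.15)] = 0.3250
  C_13 = (-0.35)(-0.20) − (0.90)(-0.15) = 0.2050
  C_21 = −[(-0.05)(0.80) − (0.00)(-0.20)] = 0.0400
  C_22 = (0.60)(0.80) − (0.00)(-0.15) = 0.4800
  C_23 = −[(0.60)(-0.20) − (-0.05)(-0.15)] = 0.1275
  C_31 = (-0.05)(-0.30) − (0.00)(0.90) = 0.0150
  C_32 = −[(0.60)(-0.30) − (0.00)(-0.35)] = 0.1800
  C_33 = (0.60)(0.90) − (-0.05)(-0.35) = 0.5225
det(I−A) = Σ_j (I−A)_1j·C_1j = (0.60)(0.6600) + (-0.05)(0.3250) + (0.00)(0.2050) = 0.37975
adj(I−A) = Cᵀ =
  [ 0.6600   0.0400   0.0150]
  [ 0.3250   0.4800   0.1800]
  [ 0.2050   0.1275   0.5225]
(I − A)⁻¹ = adj(I−A) / det(I−A) ≈
  [   1.7380     0.1053     0.0395]
  [   0.8558     1.2640     0.4740]
  [   0.5398     0.3357     1.3759]
x = (I − A)⁻¹ d = adj(I−A)·d / det(I−A), with det(I−A) = 0.37975:
  x_1 = (0.6600·475 + 0.0400·575 + 0.0150·975) / 0.37975 = 351.125 / 0.37975 ≈ 924.6
  x_2 = (0.3250·475 + 0.4800·575 + 0.1800·975) / 0.37975 = 605.875 / 0.37975 ≈ 1595.5
  x_3 = (0.2050·475 + 0.1275·575 + 0.5225·975) / 0.37975 = 680.125 / 0.37975 ≈ 1791.0

x_3 = 1791.0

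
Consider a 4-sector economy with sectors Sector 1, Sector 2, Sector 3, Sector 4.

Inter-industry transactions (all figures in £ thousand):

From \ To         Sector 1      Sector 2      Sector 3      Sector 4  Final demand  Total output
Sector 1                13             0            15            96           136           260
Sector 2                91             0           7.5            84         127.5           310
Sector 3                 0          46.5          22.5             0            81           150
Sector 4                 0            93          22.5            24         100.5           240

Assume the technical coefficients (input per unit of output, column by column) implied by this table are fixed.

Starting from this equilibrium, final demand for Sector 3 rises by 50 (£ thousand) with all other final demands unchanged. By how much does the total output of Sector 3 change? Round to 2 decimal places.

Δx_3 = 61.01

Technical coefficients a_ij = z_ij / X_j:
  a_11 = 13/260 = 0.05, a_21 = 91/260 = 0.35, a_31 = 0/260 = 0.00, a_41 = 0/260 = 0.00
  a_12 = 0/310 = 0.00, a_22 = 0/310 = 0.00, a_32 = 46.5/310 = 0.15, a_42 = 93/310 = 0.30
  a_13 = 15/150 = 0.10, a_23 = 7.5/150 = 0.05, a_33 = 22.5/150 = 0.15, a_43 = 22.5/150 = 0.15
  a_14 = 96/240 = 0.40, a_24 = 84/240 = 0.35, a_34 = 0/240 = 0.00, a_44 = 24/240 = 0.10
I − A =
  [   0.95     0.00    -0.10    -0.40]
  [  -0.35     1.00    -0.05    -0.35]
  [   0.00    -0.15     0.85     0.00]
  [   0.00    -0.30    -0.15     0.90]
Compute the cofactors C_ij = (−1)^(i+j)·(3×3 minor ij) of I−A; the adjugate is their transpose:
adj(I−A) = Cᵀ =
  [ 0.661125   0.124500   0.145500   0.342250]
  [ 0.267750   0.726750   0.145125   0.401625]
  [ 0.047250   0.128250   0.713250   0.070875]
  [ 0.097125   0.263625   0.167250   0.795125]
det(I−A) = Σ_j (I−A)_1j·C_1j = (0.95)(0.661125) + (0.00)(0.267750) + (-0.10)(0.047250) + (-0.40)(0.097125) = 0.58449375
(I − A)⁻¹ = adj(I−A) / det(I−A) ≈
  [   1.1311     0.2130     0.2489     0.5855]
  [   0.4581     1.2434     0.2483     0.6871]
  [   0.0808     0.2194     1.2203     0.1213]
  [   0.1662     0.4510     0.2861     1.3604]
Δx = (I − A)⁻¹ Δd with Δd having +50 in the Sector 3 component and 0 elsewhere.
So Δx_3 = L_33 · (+50), where L_33 = adj(I−A)_33 / det(I−A) = 0.713250 / 0.58449375.
Δx_3 = 0.713250 × (+50) / 0.58449375 = 35.6625 / 0.58449375 ≈ 61.01.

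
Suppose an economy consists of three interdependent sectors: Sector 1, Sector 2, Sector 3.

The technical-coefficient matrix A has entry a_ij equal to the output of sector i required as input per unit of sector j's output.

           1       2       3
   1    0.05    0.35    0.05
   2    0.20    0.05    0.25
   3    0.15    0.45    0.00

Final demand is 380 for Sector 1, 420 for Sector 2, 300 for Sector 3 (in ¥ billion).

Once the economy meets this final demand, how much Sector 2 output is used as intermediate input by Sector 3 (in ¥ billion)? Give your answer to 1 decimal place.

I − A =
  [   0.95    -0.35    -0.05]
  [  -0.20     0.95    -0.25]
  [  -0.15    -0.45     1.00]
Cofactors of I−A, C_ij = (−1)^(i+j)·(minor ij) (rows/columns in the sector order above):
  C_11 = (0.95)(1.00) − (-0.25)(-0.45) = 0.8375
  C_12 = −[(-0.20)(1.00) − (-0.25)(-0.15)] = 0.2375
  C_13 = (-0.20)(-0.45) − (0.95)(-0.15) = 0.2325
  C_21 = −[(-0.35)(1.00) − (-0.05)(-0.45)] = 0.3725
  C_22 = (0.95)(1.00) − (-0.05)(-0.15) = 0.9425
  C_23 = −[(0.95)(-0.45) − (-0.35)(-0.15)] = 0.4800
  C_31 = (-0.35)(-0.25) − (-0.05)(0.95) = 0.1350
  C_32 = −[(0.95)(-0.25) − (-0.05)(-0.20)] = 0.2475
  C_33 = (0.95)(0.95) − (-0.35)(-0.20) = 0.8325
det(I−A) = Σ_j (I−A)_1j·C_1j = (0.95)(0.8375) + (-0.35)(0.2375) + (-0.05)(0.2325) = 0.700875
adj(I−A) = Cᵀ =
  [ 0.8375   0.3725   0.1350]
  [ 0.2375   0.9425   0.2475]
  [ 0.2325   0.4800   0.8325]
(I − A)⁻¹ = adj(I−A) / det(I−A) ≈
  [   1.1949     0.5315     0.1926]
  [   0.3389     1.3447     0.3531]
  [   0.3317     0.6849     1.1878]
First solve x = (I − A)⁻¹ d = adj(I−A)·d / det(I−A); in particular x_3 = (0.2325·380 + 0.4800·420 + 0.8325·300) / 0.700875 = 539.70 / 0.700875 ≈ 770.037.
Intermediate flow from 2 to 3: z_23 = a_23 · x_3 = 0.25 × 539.70 / 0.700875 = 134.925 / 0.700875 ≈ 192.5.

z_23 = 192.5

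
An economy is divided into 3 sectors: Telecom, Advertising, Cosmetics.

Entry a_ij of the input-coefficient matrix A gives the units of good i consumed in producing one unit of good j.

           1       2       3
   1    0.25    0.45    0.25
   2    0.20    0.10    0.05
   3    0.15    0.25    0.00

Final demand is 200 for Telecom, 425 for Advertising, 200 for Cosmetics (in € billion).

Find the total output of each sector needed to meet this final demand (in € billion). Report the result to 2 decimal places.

I − A =
  [   0.75    -0.45    -0.25]
  [  -0.20     0.90    -0.05]
  [  -0.15    -0.25     1.00]
Cofactors of I−A, C_ij = (−1)^(i+j)·(minor ij) (rows/columns in the sector order above):
  C_11 = (0.90)(1.00) − (-0.05)(-0.25) = 0.8875
  C_12 = −[(-0.20)(1.00) − (-0.05)(-0.15)] = 0.2075
  C_13 = (-0.20)(-0.25) − (0.90)(-0.15) = 0.1850
  C_21 = −[(-0.45)(1.00) − (-0.25)(-0.25)] = 0.5125
  C_22 = (0.75)(1.00) − (-0.25)(-0.15) = 0.7125
  C_23 = −[(0.75)(-0.25) − (-0.45)(-0.15)] = 0.2550
  C_31 = (-0.45)(-0.05) − (-0.25)(0.90) = 0.2475
  C_32 = −[(0.75)(-0.05) − (-0.25)(-0.20)] = 0.0875
  C_33 = (0.75)(0.90) − (-0.45)(-0.20) = 0.5850
det(I−A) = Σ_j (I−A)_1j·C_1j = (0.75)(0.8875) + (-0.45)(0.2075) + (-0.25)(0.1850) = 0.5260
adj(I−A) = Cᵀ =
  [ 0.8875   0.5125   0.2475]
  [ 0.2075   0.7125   0.0875]
  [ 0.1850   0.2550   0.5850]
(I − A)⁻¹ = adj(I−A) / det(I−A) ≈
  [   1.6873     0.9743     0.4705]
  [   0.3945     1.3546     0.1663]
  [   0.3517     0.4848     1.1122]
x = (I − A)⁻¹ d = adj(I−A)·d / det(I−A), with det(I−A) = 0.5260:
  x_1 = (0.8875·200 + 0.5125·425 + 0.2475·200) / 0.5260 = 444.8125 / 0.5260 ≈ 845.65
  x_2 = (0.2075·200 + 0.7125·425 + 0.0875·200) / 0.5260 = 361.8125 / 0.5260 ≈ 687.86
  x_3 = (0.1850·200 + 0.2550·425 + 0.5850·200) / 0.5260 = 262.375 / 0.5260 ≈ 498.81

x_1 = 845.65, x_2 = 687.86, x_3 = 498.81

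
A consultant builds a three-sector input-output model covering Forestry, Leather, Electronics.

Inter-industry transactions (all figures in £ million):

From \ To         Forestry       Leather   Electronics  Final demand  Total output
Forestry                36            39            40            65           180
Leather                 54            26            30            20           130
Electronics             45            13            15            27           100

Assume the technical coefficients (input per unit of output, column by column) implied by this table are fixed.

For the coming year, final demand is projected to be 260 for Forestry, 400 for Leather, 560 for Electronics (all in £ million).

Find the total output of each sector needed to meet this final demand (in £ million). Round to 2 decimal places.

x_F = 1570.21, x_L = 1578.72, x_E = 1306.38

Technical coefficients a_ij = z_ij / X_j:
  a_FF = 36/180 = 0.20, a_LF = 54/180 = 0.30, a_EF = 45/180 = 0.25
  a_FL = 39/130 = 0.30, a_LL = 26/130 = 0.20, a_EL = 13/130 = 0.10
  a_FE = 40/100 = 0.40, a_LE = 30/100 = 0.30, a_EE = 15/100 = 0.15
I − A =
  [   0.80    -0.30    -0.40]
  [  -0.30     0.80    -0.30]
  [  -0.25    -0.10     0.85]
Cofactors of I−A, C_ij = (−1)^(i+j)·(minor ij) (rows/columns in the sector order above):
  C_11 = (0.80)(0.85) − (-0.30)(-0.10) = 0.6500
  C_12 = −[(-0.30)(0.85) − (-0.30)(-0.25)] = 0.3300
  C_13 = (-0.30)(-0.10) − (0.80)(-0.25) = 0.2300
  C_21 = −[(-0.30)(0.85) − (-0.40)(-0.10)] = 0.2950
  C_22 = (0.80)(0.85) − (-0.40)(-0.25) = 0.5800
  C_23 = −[(0.80)(-0.10) − (-0.30)(-0.25)] = 0.1550
  C_31 = (-0.30)(-0.30) − (-0.40)(0.80) = 0.4100
  C_32 = −[(0.80)(-0.30) − (-0.40)(-0.30)] = 0.3600
  C_33 = (0.80)(0.80) − (-0.30)(-0.30) = 0.5500
det(I−A) = Σ_j (I−A)_1j·C_1j = (0.80)(0.6500) + (-0.30)(0.3300) + (-0.40)(0.2300) = 0.3290
adj(I−A) = Cᵀ =
  [ 0.6500   0.2950   0.4100]
  [ 0.3300   0.5800   0.3600]
  [ 0.2300   0.1550   0.5500]
(I − A)⁻¹ = adj(I−A) / det(I−A) ≈
  [   1.9757     0.8967     1.2462]
  [   1.0030     1.7629     1.0942]
  [   0.6991     0.4711     1.6717]
x = (I − A)⁻¹ d = adj(I−A)·d / det(I−A), with det(I−A) = 0.3290:
  x_F = (0.6500·260 + 0.2950·400 + 0.4100·560) / 0.3290 = 516.60 / 0.3290 ≈ 1570.21
  x_L = (0.3300·260 + 0.5800·400 + 0.3600·560) / 0.3290 = 519.40 / 0.3290 ≈ 1578.72
  x_E = (0.2300·260 + 0.1550·400 + 0.5500·560) / 0.3290 = 429.80 / 0.3290 ≈ 1306.38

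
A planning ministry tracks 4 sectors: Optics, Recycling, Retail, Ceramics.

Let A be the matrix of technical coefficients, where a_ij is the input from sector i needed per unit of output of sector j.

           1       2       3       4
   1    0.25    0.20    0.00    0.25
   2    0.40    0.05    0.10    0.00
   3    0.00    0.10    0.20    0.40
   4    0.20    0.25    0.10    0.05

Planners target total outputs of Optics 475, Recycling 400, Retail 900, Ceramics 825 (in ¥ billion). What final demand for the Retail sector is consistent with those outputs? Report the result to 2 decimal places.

d_3 = 350.00

I − A =
  [   0.75    -0.20     0.00    -0.25]
  [  -0.40     0.95    -0.10     0.00]
  [   0.00    -0.10     0.80    -0.40]
  [  -0.20    -0.25    -0.10     0.95]
d = (I − A) x:
  d_1 = (+0.75)·475 + (-0.20)·400 + (+0.00)·900 + (-0.25)·825 = 70.00
  d_2 = (-0.40)·475 + (+0.95)·400 + (-0.10)·900 + (+0.00)·825 = 100.00
  d_3 = (+0.00)·475 + (-0.10)·400 + (+0.80)·900 + (-0.40)·825 = 350.00
  d_4 = (-0.20)·475 + (-0.25)·400 + (-0.10)·900 + (+0.95)·825 = 498.75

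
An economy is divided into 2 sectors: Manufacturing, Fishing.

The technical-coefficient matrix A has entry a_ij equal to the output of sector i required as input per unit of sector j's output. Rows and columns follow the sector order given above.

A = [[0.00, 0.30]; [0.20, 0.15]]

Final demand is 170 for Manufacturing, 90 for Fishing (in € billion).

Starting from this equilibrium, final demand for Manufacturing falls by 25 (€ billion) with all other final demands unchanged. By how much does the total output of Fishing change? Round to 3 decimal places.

Δx_2 = -6.329

I − A =
  [   1.00    -0.30]
  [  -0.20     0.85]
det(I−A) = (1.00)(0.85) − (-0.30)(-0.20) = 0.7900
adj(I−A) = [[0.85, 0.30], [0.20, 1.00]]
(I − A)⁻¹ = adj(I−A) / det(I−A) ≈
  [   1.0759     0.3797]
  [   0.2532     1.2658]
Δx = (I − A)⁻¹ Δd with Δd having -25 in the Manufacturing component and 0 elsewhere.
So Δx_2 = L_21 · (-25), where L_21 = adj(I−A)_21 / det(I−A) = 0.20 / 0.7900.
Δx_2 = 0.20 × (-25) / 0.7900 = -5.00 / 0.7900 ≈ -6.329.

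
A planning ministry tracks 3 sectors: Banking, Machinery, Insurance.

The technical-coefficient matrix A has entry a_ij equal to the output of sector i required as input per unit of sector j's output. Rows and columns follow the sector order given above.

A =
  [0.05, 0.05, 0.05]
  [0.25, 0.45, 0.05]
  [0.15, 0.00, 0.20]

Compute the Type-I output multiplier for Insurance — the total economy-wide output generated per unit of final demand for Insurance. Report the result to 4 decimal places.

m_I = 1.4870

I − A =
  [   0.95    -0.05    -0.05]
  [  -0.25     0.55    -0.05]
  [  -0.15     0.00     0.80]
Cofactors of I−A, C_ij = (−1)^(i+j)·(minor ij) (rows/columns in the sector order above):
  C_11 = (0.55)(0.80) − (-0.05)(0.00) = 0.4400
  C_12 = −[(-0.25)(0.80) − (-0.05)(-0.15)] = 0.2075
  C_13 = (-0.25)(0.00) − (0.55)(-0.15) = 0.0825
  C_21 = −[(-0.05)(0.80) − (-0.05)(0.00)] = 0.0400
  C_22 = (0.95)(0.80) − (-0.05)(-0.15) = 0.7525
  C_23 = −[(0.95)(0.00) − (-0.05)(-0.15)] = 0.0075
  C_31 = (-0.05)(-0.05) − (-0.05)(0.55) = 0.0300
  C_32 = −[(0.95)(-0.05) − (-0.05)(-0.25)] = 0.0600
  C_33 = (0.95)(0.55) − (-0.05)(-0.25) = 0.5100
det(I−A) = Σ_j (I−A)_1j·C_1j = (0.95)(0.4400) + (-0.05)(0.2075) + (-0.05)(0.0825) = 0.4035
adj(I−A) = Cᵀ =
  [ 0.4400   0.0400   0.0300]
  [ 0.2075   0.7525   0.0600]
  [ 0.0825   0.0075   0.5100]
(I − A)⁻¹ = adj(I−A) / det(I−A) ≈
  [   1.09046     0.09913     0.07435]
  [   0.51425     1.86493     0.14870]
  [   0.20446     0.01859     1.26394]
The output multiplier for sector j is the column-j sum of the Leontief inverse (I − A)⁻¹ = adj(I−A) / det(I−A).
Column I of adj(I−A): (0.0300, 0.0600, 0.5100); det(I−A) = 0.4035.
m_I = (0.0300 + 0.0600 + 0.5100) / 0.4035 = 0.60 / 0.4035 ≈ 1.4870.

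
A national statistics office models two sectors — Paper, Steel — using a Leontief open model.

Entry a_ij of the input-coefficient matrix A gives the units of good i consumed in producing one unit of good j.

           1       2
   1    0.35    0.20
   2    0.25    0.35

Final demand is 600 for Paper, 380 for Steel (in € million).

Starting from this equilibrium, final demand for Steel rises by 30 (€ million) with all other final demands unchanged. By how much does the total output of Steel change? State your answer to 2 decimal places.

I − A =
  [   0.65    -0.20]
  [  -0.25     0.65]
det(I−A) = (0.65)(0.65) − (-0.20)(-0.25) = 0.3725
adj(I−A) = [[0.65, 0.20], [0.25, 0.65]]
(I − A)⁻¹ = adj(I−A) / det(I−A) ≈
  [   1.7450     0.5369]
  [   0.6711     1.7450]
Δx = (I − A)⁻¹ Δd with Δd having +30 in the Steel component and 0 elsewhere.
So Δx_2 = L_22 · (+30), where L_22 = adj(I−A)_22 / det(I−A) = 0.65 / 0.3725.
Δx_2 = 0.65 × (+30) / 0.3725 = 19.50 / 0.3725 ≈ 52.35.

Δx_2 = 52.35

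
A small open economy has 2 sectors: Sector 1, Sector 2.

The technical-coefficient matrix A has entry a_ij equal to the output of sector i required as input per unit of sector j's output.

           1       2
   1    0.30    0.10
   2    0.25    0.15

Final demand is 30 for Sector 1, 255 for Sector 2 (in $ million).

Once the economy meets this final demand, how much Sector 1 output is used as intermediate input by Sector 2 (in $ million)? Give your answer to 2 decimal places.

I − A =
  [   0.70    -0.10]
  [  -0.25     0.85]
det(I−A) = (0.70)(0.85) − (-0.10)(-0.25) = 0.5700
adj(I−A) = [[0.85, 0.10], [0.25, 0.70]]
(I − A)⁻¹ = adj(I−A) / det(I−A) ≈
  [   1.4912     0.1754]
  [   0.4386     1.2281]
First solve x = (I − A)⁻¹ d = adj(I−A)·d / det(I−A); in particular x_2 = (0.25·30 + 0.70·255) / 0.5700 = 186.00 / 0.5700 ≈ 326.3158.
Intermediate flow from 1 to 2: z_12 = a_12 · x_2 = 0.10 × 186.00 / 0.5700 = 18.60 / 0.5700 ≈ 32.63.

z_12 = 32.63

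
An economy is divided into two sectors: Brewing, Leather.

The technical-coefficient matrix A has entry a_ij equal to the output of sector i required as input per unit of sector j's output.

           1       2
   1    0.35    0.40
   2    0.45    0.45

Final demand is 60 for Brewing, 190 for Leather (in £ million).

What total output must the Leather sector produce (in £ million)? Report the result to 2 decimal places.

I − A =
  [   0.65    -0.40]
  [  -0.45     0.55]
det(I−A) = (0.65)(0.55) − (-0.40)(-0.45) = 0.1775
adj(I−A) = [[0.55, 0.40], [0.45, 0.65]]
(I − A)⁻¹ = adj(I−A) / det(I−A) ≈
  [   3.0986     2.2535]
  [   2.5352     3.6620]
x = (I − A)⁻¹ d = adj(I−A)·d / det(I−A), with det(I−A) = 0.1775:
  x_1 = (0.55·60 + 0.40·190) / 0.1775 = 109.00 / 0.1775 ≈ 614.08
  x_2 = (0.45·60 + 0.65·190) / 0.1775 = 150.50 / 0.1775 ≈ 847.89

x_2 = 847.89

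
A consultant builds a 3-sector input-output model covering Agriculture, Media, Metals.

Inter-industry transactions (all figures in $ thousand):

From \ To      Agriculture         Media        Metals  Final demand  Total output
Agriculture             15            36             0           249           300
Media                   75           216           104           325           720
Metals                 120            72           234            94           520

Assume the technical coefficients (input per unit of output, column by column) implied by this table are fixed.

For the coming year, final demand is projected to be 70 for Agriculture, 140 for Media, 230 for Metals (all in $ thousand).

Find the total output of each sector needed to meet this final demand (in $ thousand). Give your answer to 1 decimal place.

Technical coefficients a_ij = z_ij / X_j:
  a_11 = 15/300 = 0.05, a_21 = 75/300 = 0.25, a_31 = 120/300 = 0.40
  a_12 = 36/720 = 0.05, a_22 = 216/720 = 0.30, a_32 = 72/720 = 0.10
  a_13 = 0/520 = 0.00, a_23 = 104/520 = 0.20, a_33 = 234/520 = 0.45
I − A =
  [   0.95    -0.05     0.00]
  [  -0.25     0.70    -0.20]
  [  -0.40    -0.10     0.55]
Cofactors of I−A, C_ij = (−1)^(i+j)·(minor ij) (rows/columns in the sector order above):
  C_11 = (0.70)(0.55) − (-0.20)(-0.10) = 0.3650
  C_12 = −[(-0.25)(0.55) − (-0.20)(-0.40)] = 0.2175
  C_13 = (-0.25)(-0.10) − (0.70)(-0.40) = 0.3050
  C_21 = −[(-0.05)(0.55) − (0.00)(-0.10)] = 0.0275
  C_22 = (0.95)(0.55) − (0.00)(-0.40) = 0.5225
  C_23 = −[(0.95)(-0.10) − (-0.05)(-0.40)] = 0.1150
  C_31 = (-0.05)(-0.20) − (0.00)(0.70) = 0.0100
  C_32 = −[(0.95)(-0.20) − (0.00)(-0.25)] = 0.1900
  C_33 = (0.95)(0.70) − (-0.05)(-0.25) = 0.6525
det(I−A) = Σ_j (I−A)_1j·C_1j = (0.95)(0.3650) + (-0.05)(0.2175) + (0.00)(0.3050) = 0.335875
adj(I−A) = Cᵀ =
  [ 0.3650   0.0275   0.0100]
  [ 0.2175   0.5225   0.1900]
  [ 0.3050   0.1150   0.6525]
(I − A)⁻¹ = adj(I−A) / det(I−A) ≈
  [   1.0867     0.0819     0.0298]
  [   0.6476     1.5556     0.5657]
  [   0.9081     0.3424     1.9427]
x = (I − A)⁻¹ d = adj(I−A)·d / det(I−A), with det(I−A) = 0.335875:
  x_1 = (0.3650·70 + 0.0275·140 + 0.0100·230) / 0.335875 = 31.70 / 0.335875 ≈ 94.4
  x_2 = (0.2175·70 + 0.5225·140 + 0.1900·230) / 0.335875 = 132.075 / 0.335875 ≈ 393.2
  x_3 = (0.3050·70 + 0.1150·140 + 0.6525·230) / 0.335875 = 187.525 / 0.335875 ≈ 558.3

x_1 = 94.4, x_2 = 393.2, x_3 = 558.3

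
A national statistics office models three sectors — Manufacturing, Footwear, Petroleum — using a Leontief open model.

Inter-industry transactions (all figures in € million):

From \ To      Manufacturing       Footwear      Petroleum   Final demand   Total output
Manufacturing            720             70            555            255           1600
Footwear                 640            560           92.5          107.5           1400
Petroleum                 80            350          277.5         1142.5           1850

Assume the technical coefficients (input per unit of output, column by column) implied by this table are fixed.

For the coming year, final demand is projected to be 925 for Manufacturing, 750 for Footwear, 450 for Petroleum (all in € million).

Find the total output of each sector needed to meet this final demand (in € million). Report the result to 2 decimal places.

x_1 = 2898.56, x_2 = 3322.13, x_3 = 1677.01

Technical coefficients a_ij = z_ij / X_j:
  a_11 = 720/1600 = 0.45, a_21 = 640/1600 = 0.40, a_31 = 80/1600 = 0.05
  a_12 = 70/1400 = 0.05, a_22 = 560/1400 = 0.40, a_32 = 350/1400 = 0.25
  a_13 = 555/1850 = 0.30, a_23 = 92.5/1850 = 0.05, a_33 = 277.5/1850 = 0.15
I − A =
  [   0.55    -0.05    -0.30]
  [  -0.40     0.60    -0.05]
  [  -0.05    -0.25     0.85]
Cofactors of I−A, C_ij = (−1)^(i+j)·(minor ij) (rows/columns in the sector order above):
  C_11 = (0.60)(0.85) − (-0.05)(-0.25) = 0.4975
  C_12 = −[(-0.40)(0.85) − (-0.05)(-0.05)] = 0.3425
  C_13 = (-0.40)(-0.25) − (0.60)(-0.05) = 0.1300
  C_21 = −[(-0.05)(0.85) − (-0.30)(-0.25)] = 0.1175
  C_22 = (0.55)(0.85) − (-0.30)(-0.05) = 0.4525
  C_23 = −[(0.55)(-0.25) − (-0.05)(-0.05)] = 0.1400
  C_31 = (-0.05)(-0.05) − (-0.30)(0.60) = 0.1825
  C_32 = −[(0.55)(-0.05) − (-0.30)(-0.40)] = 0.1475
  C_33 = (0.55)(0.60) − (-0.05)(-0.40) = 0.3100
det(I−A) = Σ_j (I−A)_1j·C_1j = (0.55)(0.4975) + (-0.05)(0.3425) + (-0.30)(0.1300) = 0.2175
adj(I−A) = Cᵀ =
  [ 0.4975   0.1175   0.1825]
  [ 0.3425   0.4525   0.1475]
  [ 0.1300   0.1400   0.3100]
(I − A)⁻¹ = adj(I−A) / det(I−A) ≈
  [   2.2874     0.5402     0.8391]
  [   1.5747     2.0805     0.6782]
  [   0.5977     0.6437     1.4253]
x = (I − A)⁻¹ d = adj(I−A)·d / det(I−A), with det(I−A) = 0.2175:
  x_1 = (0.4975·925 + 0.1175·750 + 0.1825·450) / 0.2175 = 630.4375 / 0.2175 ≈ 2898.56
  x_2 = (0.3425·925 + 0.4525·750 + 0.1475·450) / 0.2175 = 722.5625 / 0.2175 ≈ 3322.13
  x_3 = (0.1300·925 + 0.1400·750 + 0.3100·450) / 0.2175 = 364.75 / 0.2175 ≈ 1677.01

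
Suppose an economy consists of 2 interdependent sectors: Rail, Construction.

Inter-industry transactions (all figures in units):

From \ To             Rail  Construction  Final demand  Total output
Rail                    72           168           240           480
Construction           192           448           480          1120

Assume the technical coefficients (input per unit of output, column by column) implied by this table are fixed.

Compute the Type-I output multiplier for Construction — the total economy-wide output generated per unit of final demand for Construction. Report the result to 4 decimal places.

m_2 = 2.2222

Technical coefficients a_ij = z_ij / X_j:
  a_11 = 72/480 = 0.15, a_21 = 192/480 = 0.40
  a_12 = 168/1120 = 0.15, a_22 = 448/1120 = 0.40
I − A =
  [   0.85    -0.15]
  [  -0.40     0.60]
det(I−A) = (0.85)(0.60) − (-0.15)(-0.40) = 0.4500
adj(I−A) = [[0.60, 0.15], [0.40, 0.85]]
(I − A)⁻¹ = adj(I−A) / det(I−A) ≈
  [   1.33333     0.33333]
  [   0.88889     1.88889]
The output multiplier for sector j is the column-j sum of the Leontief inverse (I − A)⁻¹ = adj(I−A) / det(I−A).
Column 2 of adj(I−A): (0.15, 0.85); det(I−A) = 0.4500.
m_2 = (0.15 + 0.85) / 0.4500 = 1.00 / 0.4500 ≈ 2.2222.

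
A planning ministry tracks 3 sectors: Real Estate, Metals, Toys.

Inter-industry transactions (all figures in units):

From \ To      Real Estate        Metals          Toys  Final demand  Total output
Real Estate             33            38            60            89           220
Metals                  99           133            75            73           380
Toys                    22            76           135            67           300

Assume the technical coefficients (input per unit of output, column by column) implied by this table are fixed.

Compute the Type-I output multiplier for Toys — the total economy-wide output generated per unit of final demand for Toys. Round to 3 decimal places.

Technical coefficients a_ij = z_ij / X_j:
  a_RR = 33/220 = 0.15, a_MR = 99/220 = 0.45, a_TR = 22/220 = 0.10
  a_RM = 38/380 = 0.10, a_MM = 133/380 = 0.35, a_TM = 76/380 = 0.20
  a_RT = 60/300 = 0.20, a_MT = 75/300 = 0.25, a_TT = 135/300 = 0.45
I − A =
  [   0.85    -0.10    -0.20]
  [  -0.45     0.65    -0.25]
  [  -0.10    -0.20     0.55]
Cofactors of I−A, C_ij = (−1)^(i+j)·(minor ij) (rows/columns in the sector order above):
  C_11 = (0.65)(0.55) − (-0.25)(-0.20) = 0.3075
  C_12 = −[(-0.45)(0.55) − (-0.25)(-0.10)] = 0.2725
  C_13 = (-0.45)(-0.20) − (0.65)(-0.10) = 0.1550
  C_21 = −[(-0.10)(0.55) − (-0.20)(-0.20)] = 0.0950
  C_22 = (0.85)(0.55) − (-0.20)(-0.10) = 0.4475
  C_23 = −[(0.85)(-0.20) − (-0.10)(-0.10)] = 0.1800
  C_31 = (-0.10)(-0.25) − (-0.20)(0.65) = 0.1550
  C_32 = −[(0.85)(-0.25) − (-0.20)(-0.45)] = 0.3025
  C_33 = (0.85)(0.65) − (-0.10)(-0.45) = 0.5075
det(I−A) = Σ_j (I−A)_1j·C_1j = (0.85)(0.3075) + (-0.10)(0.2725) + (-0.20)(0.1550) = 0.203125
adj(I−A) = Cᵀ =
  [ 0.3075   0.0950   0.1550]
  [ 0.2725   0.4475   0.3025]
  [ 0.1550   0.1800   0.5075]
(I − A)⁻¹ = adj(I−A) / det(I−A) ≈
  [   1.5138     0.4677     0.7631]
  [   1.3415     2.2031     1.4892]
  [   0.7631     0.8862     2.4985]
The output multiplier for sector j is the column-j sum of the Leontief inverse (I − A)⁻¹ = adj(I−A) / det(I−A).
Column T of adj(I−A): (0.1550, 0.3025, 0.5075); det(I−A) = 0.203125.
m_T = (0.1550 + 0.3025 + 0.5075) / 0.203125 = 0.965 / 0.203125 ≈ 4.751.

m_T = 4.751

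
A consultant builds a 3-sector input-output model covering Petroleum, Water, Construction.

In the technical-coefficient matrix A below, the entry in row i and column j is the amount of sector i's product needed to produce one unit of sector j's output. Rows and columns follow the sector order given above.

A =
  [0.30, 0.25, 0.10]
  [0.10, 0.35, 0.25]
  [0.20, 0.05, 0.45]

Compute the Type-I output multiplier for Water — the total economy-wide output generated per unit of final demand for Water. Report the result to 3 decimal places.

I − A =
  [   0.70    -0.25    -0.10]
  [  -0.10     0.65    -0.25]
  [  -0.20    -0.05     0.55]
Cofactors of I−A, C_ij = (−1)^(i+j)·(minor ij) (rows/columns in the sector order above):
  C_11 = (0.65)(0.55) − (-0.25)(-0.05) = 0.3450
  C_12 = −[(-0.10)(0.55) − (-0.25)(-0.20)] = 0.1050
  C_13 = (-0.10)(-0.05) − (0.65)(-0.20) = 0.1350
  C_21 = −[(-0.25)(0.55) − (-0.10)(-0.05)] = 0.1425
  C_22 = (0.70)(0.55) − (-0.10)(-0.20) = 0.3650
  C_23 = −[(0.70)(-0.05) − (-0.25)(-0.20)] = 0.0850
  C_31 = (-0.25)(-0.25) − (-0.10)(0.65) = 0.1275
  C_32 = −[(0.70)(-0.25) − (-0.10)(-0.10)] = 0.1850
  C_33 = (0.70)(0.65) − (-0.25)(-0.10) = 0.4300
det(I−A) = Σ_j (I−A)_1j·C_1j = (0.70)(0.3450) + (-0.25)(0.1050) + (-0.10)(0.1350) = 0.20175
adj(I−A) = Cᵀ =
  [ 0.3450   0.1425   0.1275]
  [ 0.1050   0.3650   0.1850]
  [ 0.1350   0.0850   0.4300]
(I − A)⁻¹ = adj(I−A) / det(I−A) ≈
  [   1.7100     0.7063     0.6320]
  [   0.5204     1.8092     0.9170]
  [   0.6691     0.4213     2.1314]
The output multiplier for sector j is the column-j sum of the Leontief inverse (I − A)⁻¹ = adj(I−A) / det(I−A).
Column W of adj(I−A): (0.1425, 0.3650, 0.0850); det(I−A) = 0.20175.
m_W = (0.1425 + 0.3650 + 0.0850) / 0.20175 = 0.5925 / 0.20175 ≈ 2.937.

m_W = 2.937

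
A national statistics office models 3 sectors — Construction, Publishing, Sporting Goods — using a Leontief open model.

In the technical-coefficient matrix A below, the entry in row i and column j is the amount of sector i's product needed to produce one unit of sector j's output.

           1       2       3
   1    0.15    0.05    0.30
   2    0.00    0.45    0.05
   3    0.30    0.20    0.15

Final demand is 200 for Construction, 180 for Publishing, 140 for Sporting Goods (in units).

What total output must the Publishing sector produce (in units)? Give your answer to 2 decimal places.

I − A =
  [   0.85    -0.05    -0.30]
  [   0.00     0.55    -0.05]
  [  -0.30    -0.20     0.85]
Cofactors of I−A, C_ij = (−1)^(i+j)·(minor ij) (rows/columns in the sector order above):
  C_11 = (0.55)(0.85) − (-0.05)(-0.20) = 0.4575
  C_12 = −[(0.00)(0.85) − (-0.05)(-0.30)] = 0.0150
  C_13 = (0.00)(-0.20) − (0.55)(-0.30) = 0.1650
  C_21 = −[(-0.05)(0.85) − (-0.30)(-0.20)] = 0.1025
  C_22 = (0.85)(0.85) − (-0.30)(-0.30) = 0.6325
  C_23 = −[(0.85)(-0.20) − (-0.05)(-0.30)] = 0.1850
  C_31 = (-0.05)(-0.05) − (-0.30)(0.55) = 0.1675
  C_32 = −[(0.85)(-0.05) − (-0.30)(0.00)] = 0.0425
  C_33 = (0.85)(0.55) − (-0.05)(0.00) = 0.4675
det(I−A) = Σ_j (I−A)_1j·C_1j = (0.85)(0.4575) + (-0.05)(0.0150) + (-0.30)(0.1650) = 0.338625
adj(I−A) = Cᵀ =
  [ 0.4575   0.1025   0.1675]
  [ 0.0150   0.6325   0.0425]
  [ 0.1650   0.1850   0.4675]
(I − A)⁻¹ = adj(I−A) / det(I−A) ≈
  [   1.3511     0.3027     0.4946]
  [   0.0443     1.8678     0.1255]
  [   0.4873     0.5463     1.3806]
x = (I − A)⁻¹ d = adj(I−A)·d / det(I−A), with det(I−A) = 0.338625:
  x_1 = (0.4575·200 + 0.1025·180 + 0.1675·140) / 0.338625 = 133.40 / 0.338625 ≈ 393.95
  x_2 = (0.0150·200 + 0.6325·180 + 0.0425·140) / 0.338625 = 122.80 / 0.338625 ≈ 362.64
  x_3 = (0.1650·200 + 0.1850·180 + 0.4675·140) / 0.338625 = 131.75 / 0.338625 ≈ 389.07

x_2 = 362.64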